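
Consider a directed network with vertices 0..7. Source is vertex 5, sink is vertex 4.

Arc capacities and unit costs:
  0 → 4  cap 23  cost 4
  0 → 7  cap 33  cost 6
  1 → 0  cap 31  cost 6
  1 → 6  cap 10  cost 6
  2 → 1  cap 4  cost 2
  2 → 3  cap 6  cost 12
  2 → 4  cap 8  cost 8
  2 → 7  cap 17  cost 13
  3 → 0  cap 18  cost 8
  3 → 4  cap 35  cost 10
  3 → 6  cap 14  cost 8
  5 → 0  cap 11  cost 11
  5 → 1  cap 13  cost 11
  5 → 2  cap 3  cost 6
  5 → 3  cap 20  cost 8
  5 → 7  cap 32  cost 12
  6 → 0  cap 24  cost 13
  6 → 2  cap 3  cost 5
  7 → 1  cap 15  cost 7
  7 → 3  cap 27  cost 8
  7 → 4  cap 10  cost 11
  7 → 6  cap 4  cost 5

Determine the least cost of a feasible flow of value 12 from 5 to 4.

shortest-cost path #1: 5→2→4 push 3 @ unit cost 14 (adds 42)
shortest-cost path #2: 5→0→4 push 9 @ unit cost 15 (adds 135)
total cost = 177

Minimum cost for 12 units: 177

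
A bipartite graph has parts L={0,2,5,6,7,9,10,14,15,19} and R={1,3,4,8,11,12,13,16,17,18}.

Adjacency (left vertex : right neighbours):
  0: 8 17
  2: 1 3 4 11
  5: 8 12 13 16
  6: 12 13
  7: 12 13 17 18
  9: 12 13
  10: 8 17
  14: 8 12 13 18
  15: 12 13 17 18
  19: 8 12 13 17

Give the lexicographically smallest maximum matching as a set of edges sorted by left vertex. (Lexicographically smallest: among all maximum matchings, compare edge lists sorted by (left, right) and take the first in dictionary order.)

Lex-smallest maximum matching: {(0,8), (2,1), (5,16), (6,12), (7,13), (10,17), (14,18)}

|M| = 7 (so the lex-smallest maximum matching has 7 edges)
process left vertices in ascending order; for each, take the smallest-labelled available neighbour that still permits 7 edges overall, or leave it unmatched if none does
lex-smallest matching: {0-8, 2-1, 5-16, 6-12, 7-13, 10-17, 14-18}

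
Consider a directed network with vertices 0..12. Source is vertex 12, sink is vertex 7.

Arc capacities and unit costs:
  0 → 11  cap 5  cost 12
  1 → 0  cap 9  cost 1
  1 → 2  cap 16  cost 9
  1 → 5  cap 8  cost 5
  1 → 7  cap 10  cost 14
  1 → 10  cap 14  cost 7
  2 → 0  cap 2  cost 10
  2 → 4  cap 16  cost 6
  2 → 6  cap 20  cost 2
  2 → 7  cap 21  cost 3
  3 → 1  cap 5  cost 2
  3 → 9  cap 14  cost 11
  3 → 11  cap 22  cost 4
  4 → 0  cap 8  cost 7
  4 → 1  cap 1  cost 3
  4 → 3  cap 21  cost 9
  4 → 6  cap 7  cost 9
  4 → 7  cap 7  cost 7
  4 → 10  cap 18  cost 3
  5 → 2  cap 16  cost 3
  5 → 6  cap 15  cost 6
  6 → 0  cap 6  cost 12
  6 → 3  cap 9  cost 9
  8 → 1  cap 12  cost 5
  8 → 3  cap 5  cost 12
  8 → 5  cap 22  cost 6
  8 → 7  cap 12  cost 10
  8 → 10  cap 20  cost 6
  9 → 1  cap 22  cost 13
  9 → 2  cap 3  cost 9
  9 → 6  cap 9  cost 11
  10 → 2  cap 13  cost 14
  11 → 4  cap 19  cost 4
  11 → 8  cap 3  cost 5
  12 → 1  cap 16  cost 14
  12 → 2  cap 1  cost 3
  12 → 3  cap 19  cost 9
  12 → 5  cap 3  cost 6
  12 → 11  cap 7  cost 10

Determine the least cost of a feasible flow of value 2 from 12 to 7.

shortest-cost path #1: 12→2→7 push 1 @ unit cost 6 (adds 6)
shortest-cost path #2: 12→5→2→7 push 1 @ unit cost 12 (adds 12)
total cost = 18

Minimum cost for 2 units: 18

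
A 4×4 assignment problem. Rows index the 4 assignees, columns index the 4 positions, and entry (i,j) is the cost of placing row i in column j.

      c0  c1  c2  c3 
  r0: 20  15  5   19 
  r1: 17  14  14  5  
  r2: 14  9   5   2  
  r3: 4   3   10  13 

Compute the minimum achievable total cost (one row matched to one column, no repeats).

Minimum assignment cost: 23

optimal assignment: row0→col2 (cost 5), row1→col3 (cost 5), row2→col1 (cost 9), row3→col0 (cost 4)
total = 5 + 5 + 9 + 4 = 23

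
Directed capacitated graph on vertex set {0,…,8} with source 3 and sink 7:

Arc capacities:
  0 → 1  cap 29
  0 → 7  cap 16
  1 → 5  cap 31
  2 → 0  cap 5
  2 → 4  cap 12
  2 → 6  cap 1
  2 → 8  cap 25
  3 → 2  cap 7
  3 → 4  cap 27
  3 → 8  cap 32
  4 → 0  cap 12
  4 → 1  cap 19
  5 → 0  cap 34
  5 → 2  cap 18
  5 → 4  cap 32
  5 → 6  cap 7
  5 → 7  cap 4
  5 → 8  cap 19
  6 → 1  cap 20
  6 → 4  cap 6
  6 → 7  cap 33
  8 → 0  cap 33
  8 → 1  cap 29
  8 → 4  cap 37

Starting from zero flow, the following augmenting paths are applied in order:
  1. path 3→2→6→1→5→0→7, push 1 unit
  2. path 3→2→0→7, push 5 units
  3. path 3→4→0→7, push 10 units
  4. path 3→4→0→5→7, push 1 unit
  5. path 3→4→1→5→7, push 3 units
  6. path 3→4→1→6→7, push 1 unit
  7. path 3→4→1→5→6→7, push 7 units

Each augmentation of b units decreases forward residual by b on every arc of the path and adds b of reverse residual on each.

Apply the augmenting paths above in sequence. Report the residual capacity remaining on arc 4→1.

after path 1 (3→2→6→1→5→0→7, push 1): res(4,1)=19
after path 2 (3→2→0→7, push 5): res(4,1)=19
after path 3 (3→4→0→7, push 10): res(4,1)=19
after path 4 (3→4→0→5→7, push 1): res(4,1)=19
after path 5 (3→4→1→5→7, push 3): res(4,1)=16
after path 6 (3→4→1→6→7, push 1): res(4,1)=15
after path 7 (3→4→1→5→6→7, push 7): res(4,1)=8

Residual capacity of (4,1): 8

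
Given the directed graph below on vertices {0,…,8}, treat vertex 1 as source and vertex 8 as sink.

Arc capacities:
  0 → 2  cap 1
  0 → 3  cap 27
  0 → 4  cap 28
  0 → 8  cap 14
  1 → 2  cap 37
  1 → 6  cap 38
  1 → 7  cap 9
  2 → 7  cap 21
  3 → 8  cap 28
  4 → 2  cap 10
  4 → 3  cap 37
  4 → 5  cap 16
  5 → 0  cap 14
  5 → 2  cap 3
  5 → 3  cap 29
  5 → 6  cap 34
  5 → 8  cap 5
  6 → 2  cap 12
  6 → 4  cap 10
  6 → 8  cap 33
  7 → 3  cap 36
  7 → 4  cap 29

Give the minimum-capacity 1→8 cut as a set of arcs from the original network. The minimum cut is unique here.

augment #1: 1→6→8 push 33
augment #2: 1→7→3→8 push 9
augment #3: 1→2→7→3→8 push 19
augment #4: 1→6→4→5→8 push 5
augment #5: 1→2→7→4→5→0→8 push 2
max flow = 68; residual-reachable set from 1 gives S-side
cut edges (S→T): {(1,6), (1,7), (2,7)} total cap 68

Min-cut arcs: {(1,6), (1,7), (2,7)} (total capacity 68)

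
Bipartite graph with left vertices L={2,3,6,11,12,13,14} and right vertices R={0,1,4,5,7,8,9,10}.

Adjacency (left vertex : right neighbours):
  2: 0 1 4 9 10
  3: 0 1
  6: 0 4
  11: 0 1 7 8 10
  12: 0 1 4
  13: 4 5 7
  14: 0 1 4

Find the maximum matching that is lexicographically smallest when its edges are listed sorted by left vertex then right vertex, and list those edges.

Lex-smallest maximum matching: {(2,9), (3,0), (6,4), (11,7), (12,1), (13,5)}

|M| = 6 (so the lex-smallest maximum matching has 6 edges)
process left vertices in ascending order; for each, take the smallest-labelled available neighbour that still permits 6 edges overall, or leave it unmatched if none does
lex-smallest matching: {2-9, 3-0, 6-4, 11-7, 12-1, 13-5}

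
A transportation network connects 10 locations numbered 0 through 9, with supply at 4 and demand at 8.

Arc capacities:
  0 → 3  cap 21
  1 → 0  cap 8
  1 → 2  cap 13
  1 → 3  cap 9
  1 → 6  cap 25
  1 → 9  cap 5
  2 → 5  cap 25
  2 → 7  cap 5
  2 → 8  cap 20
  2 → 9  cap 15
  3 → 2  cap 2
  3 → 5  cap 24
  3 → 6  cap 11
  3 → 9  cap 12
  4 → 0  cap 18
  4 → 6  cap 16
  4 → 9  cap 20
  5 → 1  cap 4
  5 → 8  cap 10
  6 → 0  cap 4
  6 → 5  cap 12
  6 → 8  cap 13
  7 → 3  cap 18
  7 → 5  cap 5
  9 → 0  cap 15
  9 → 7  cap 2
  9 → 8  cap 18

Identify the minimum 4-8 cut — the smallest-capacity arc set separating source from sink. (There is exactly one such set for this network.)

augment #1: 4→6→8 push 13
augment #2: 4→9→8 push 18
augment #3: 4→6→5→8 push 3
augment #4: 4→0→3→2→8 push 2
augment #5: 4→0→3→5→8 push 7
augment #6: 4→0→3→5→1→2→8 push 4
max flow = 47; residual-reachable set from 4 gives S-side
cut edges (S→T): {(3,2), (5,1), (5,8), (6,8), (9,8)} total cap 47

Min-cut arcs: {(3,2), (5,1), (5,8), (6,8), (9,8)} (total capacity 47)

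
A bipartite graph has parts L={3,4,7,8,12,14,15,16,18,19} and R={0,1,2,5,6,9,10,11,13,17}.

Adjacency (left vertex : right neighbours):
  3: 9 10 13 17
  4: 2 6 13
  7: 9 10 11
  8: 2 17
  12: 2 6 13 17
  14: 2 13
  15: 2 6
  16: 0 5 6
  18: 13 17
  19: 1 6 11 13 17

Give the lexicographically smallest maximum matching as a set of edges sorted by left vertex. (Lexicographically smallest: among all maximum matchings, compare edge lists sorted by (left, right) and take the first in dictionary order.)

|M| = 8 (so the lex-smallest maximum matching has 8 edges)
process left vertices in ascending order; for each, take the smallest-labelled available neighbour that still permits 8 edges overall, or leave it unmatched if none does
lex-smallest matching: {3-9, 4-2, 7-10, 8-17, 12-6, 14-13, 16-0, 19-1}

Lex-smallest maximum matching: {(3,9), (4,2), (7,10), (8,17), (12,6), (14,13), (16,0), (19,1)}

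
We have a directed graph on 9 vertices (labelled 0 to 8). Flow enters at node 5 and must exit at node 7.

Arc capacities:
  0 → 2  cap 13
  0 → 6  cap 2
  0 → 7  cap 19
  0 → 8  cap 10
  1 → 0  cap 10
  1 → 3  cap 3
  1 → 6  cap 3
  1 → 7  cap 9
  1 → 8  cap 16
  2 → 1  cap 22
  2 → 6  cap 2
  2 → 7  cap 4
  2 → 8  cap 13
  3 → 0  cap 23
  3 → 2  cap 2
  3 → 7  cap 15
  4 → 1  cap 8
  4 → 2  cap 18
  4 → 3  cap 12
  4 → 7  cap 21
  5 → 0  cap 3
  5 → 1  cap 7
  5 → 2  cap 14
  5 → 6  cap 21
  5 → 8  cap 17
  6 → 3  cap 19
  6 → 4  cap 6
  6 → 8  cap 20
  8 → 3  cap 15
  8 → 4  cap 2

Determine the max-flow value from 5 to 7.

Maximum flow value: 55

augment #1: 5→0→7 bottleneck 3, total now 3
augment #2: 5→1→7 bottleneck 7, total now 10
augment #3: 5→2→7 bottleneck 4, total now 14
augment #4: 5→2→1→7 bottleneck 2, total now 16
augment #5: 5→6→3→7 bottleneck 15, total now 31
augment #6: 5→6→4→7 bottleneck 6, total now 37
augment #7: 5→8→4→7 bottleneck 2, total now 39
augment #8: 5→2→1→0→7 bottleneck 8, total now 47
augment #9: 5→8→3→0→7 bottleneck 8, total now 55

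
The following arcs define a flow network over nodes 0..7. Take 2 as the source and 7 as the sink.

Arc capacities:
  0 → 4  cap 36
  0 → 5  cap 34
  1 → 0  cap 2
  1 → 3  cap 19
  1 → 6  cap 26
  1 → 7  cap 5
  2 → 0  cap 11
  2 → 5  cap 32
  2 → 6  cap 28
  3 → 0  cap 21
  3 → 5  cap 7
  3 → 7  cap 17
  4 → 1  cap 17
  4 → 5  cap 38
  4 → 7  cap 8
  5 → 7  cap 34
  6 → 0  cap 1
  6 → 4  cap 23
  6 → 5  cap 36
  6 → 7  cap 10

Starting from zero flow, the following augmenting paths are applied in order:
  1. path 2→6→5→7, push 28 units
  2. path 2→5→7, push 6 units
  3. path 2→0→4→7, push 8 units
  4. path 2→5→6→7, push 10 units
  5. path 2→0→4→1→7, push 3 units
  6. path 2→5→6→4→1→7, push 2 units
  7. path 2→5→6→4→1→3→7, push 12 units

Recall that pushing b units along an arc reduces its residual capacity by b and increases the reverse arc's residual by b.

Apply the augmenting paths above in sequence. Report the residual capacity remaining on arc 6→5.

Residual capacity of (6,5): 32

after path 1 (2→6→5→7, push 28): res(6,5)=8
after path 2 (2→5→7, push 6): res(6,5)=8
after path 3 (2→0→4→7, push 8): res(6,5)=8
after path 4 (2→5→6→7, push 10): res(6,5)=18
after path 5 (2→0→4→1→7, push 3): res(6,5)=18
after path 6 (2→5→6→4→1→7, push 2): res(6,5)=20
after path 7 (2→5→6→4→1→3→7, push 12): res(6,5)=32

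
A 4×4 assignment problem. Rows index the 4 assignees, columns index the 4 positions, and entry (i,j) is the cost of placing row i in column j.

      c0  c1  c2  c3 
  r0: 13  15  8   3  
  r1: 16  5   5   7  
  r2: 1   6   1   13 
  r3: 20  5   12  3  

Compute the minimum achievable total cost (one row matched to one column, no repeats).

Minimum assignment cost: 14

optimal assignment: row0→col3 (cost 3), row1→col2 (cost 5), row2→col0 (cost 1), row3→col1 (cost 5)
total = 3 + 5 + 1 + 5 = 14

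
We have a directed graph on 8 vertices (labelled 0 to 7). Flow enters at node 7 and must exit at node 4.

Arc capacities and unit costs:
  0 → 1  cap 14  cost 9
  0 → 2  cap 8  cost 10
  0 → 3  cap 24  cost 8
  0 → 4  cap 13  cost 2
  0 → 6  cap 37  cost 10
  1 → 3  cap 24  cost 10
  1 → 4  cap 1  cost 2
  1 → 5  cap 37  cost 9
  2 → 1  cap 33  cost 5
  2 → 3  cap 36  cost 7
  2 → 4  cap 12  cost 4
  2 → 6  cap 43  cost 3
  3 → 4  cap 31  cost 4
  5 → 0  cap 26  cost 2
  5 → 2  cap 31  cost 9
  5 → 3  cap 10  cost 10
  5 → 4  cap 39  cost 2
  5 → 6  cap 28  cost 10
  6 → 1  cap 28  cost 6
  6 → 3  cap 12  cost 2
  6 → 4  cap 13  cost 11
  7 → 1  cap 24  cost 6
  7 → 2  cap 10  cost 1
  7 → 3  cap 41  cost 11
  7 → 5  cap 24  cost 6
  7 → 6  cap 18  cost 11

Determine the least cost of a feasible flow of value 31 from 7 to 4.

Minimum cost for 31 units: 218

shortest-cost path #1: 7→2→4 push 10 @ unit cost 5 (adds 50)
shortest-cost path #2: 7→1→4 push 1 @ unit cost 8 (adds 8)
shortest-cost path #3: 7→5→4 push 20 @ unit cost 8 (adds 160)
total cost = 218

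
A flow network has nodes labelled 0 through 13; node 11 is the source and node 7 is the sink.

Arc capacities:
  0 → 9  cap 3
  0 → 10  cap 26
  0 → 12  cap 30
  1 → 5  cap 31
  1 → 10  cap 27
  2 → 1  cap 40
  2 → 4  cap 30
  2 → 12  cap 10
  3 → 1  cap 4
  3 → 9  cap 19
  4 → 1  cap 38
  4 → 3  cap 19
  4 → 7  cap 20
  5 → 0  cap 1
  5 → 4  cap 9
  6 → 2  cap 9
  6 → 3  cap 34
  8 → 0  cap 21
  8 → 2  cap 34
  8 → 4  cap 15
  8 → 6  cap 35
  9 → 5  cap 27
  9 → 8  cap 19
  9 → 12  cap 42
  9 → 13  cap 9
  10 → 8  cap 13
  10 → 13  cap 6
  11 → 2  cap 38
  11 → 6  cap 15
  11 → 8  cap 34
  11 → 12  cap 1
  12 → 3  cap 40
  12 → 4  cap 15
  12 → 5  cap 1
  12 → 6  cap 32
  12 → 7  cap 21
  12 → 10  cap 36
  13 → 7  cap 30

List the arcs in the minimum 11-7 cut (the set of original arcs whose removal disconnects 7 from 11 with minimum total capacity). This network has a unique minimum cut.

Min-cut arcs: {(4,7), (9,13), (10,13), (12,7)} (total capacity 56)

augment #1: 11→12→7 push 1
augment #2: 11→2→4→7 push 20
augment #3: 11→2→12→7 push 10
augment #4: 11→8→0→12→7 push 10
augment #5: 11→2→1→10→13→7 push 6
augment #6: 11→6→3→9→13→7 push 9
max flow = 56; residual-reachable set from 11 gives S-side
cut edges (S→T): {(4,7), (9,13), (10,13), (12,7)} total cap 56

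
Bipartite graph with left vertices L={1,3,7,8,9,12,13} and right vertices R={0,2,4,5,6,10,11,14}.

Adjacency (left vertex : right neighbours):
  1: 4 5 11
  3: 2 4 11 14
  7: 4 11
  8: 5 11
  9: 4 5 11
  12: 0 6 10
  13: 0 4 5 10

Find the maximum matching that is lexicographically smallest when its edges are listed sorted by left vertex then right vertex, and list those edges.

|M| = 6 (so the lex-smallest maximum matching has 6 edges)
process left vertices in ascending order; for each, take the smallest-labelled available neighbour that still permits 6 edges overall, or leave it unmatched if none does
lex-smallest matching: {1-4, 3-2, 7-11, 8-5, 12-0, 13-10}

Lex-smallest maximum matching: {(1,4), (3,2), (7,11), (8,5), (12,0), (13,10)}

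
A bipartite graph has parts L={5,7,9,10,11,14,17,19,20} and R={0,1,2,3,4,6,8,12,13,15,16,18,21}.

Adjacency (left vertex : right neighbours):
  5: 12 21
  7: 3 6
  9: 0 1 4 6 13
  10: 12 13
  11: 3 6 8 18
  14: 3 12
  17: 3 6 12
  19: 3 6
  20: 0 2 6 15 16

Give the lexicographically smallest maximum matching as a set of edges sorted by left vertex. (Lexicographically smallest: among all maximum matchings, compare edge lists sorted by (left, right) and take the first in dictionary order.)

|M| = 8 (so the lex-smallest maximum matching has 8 edges)
process left vertices in ascending order; for each, take the smallest-labelled available neighbour that still permits 8 edges overall, or leave it unmatched if none does
lex-smallest matching: {5-21, 7-3, 9-0, 10-13, 11-8, 14-12, 17-6, 20-2}

Lex-smallest maximum matching: {(5,21), (7,3), (9,0), (10,13), (11,8), (14,12), (17,6), (20,2)}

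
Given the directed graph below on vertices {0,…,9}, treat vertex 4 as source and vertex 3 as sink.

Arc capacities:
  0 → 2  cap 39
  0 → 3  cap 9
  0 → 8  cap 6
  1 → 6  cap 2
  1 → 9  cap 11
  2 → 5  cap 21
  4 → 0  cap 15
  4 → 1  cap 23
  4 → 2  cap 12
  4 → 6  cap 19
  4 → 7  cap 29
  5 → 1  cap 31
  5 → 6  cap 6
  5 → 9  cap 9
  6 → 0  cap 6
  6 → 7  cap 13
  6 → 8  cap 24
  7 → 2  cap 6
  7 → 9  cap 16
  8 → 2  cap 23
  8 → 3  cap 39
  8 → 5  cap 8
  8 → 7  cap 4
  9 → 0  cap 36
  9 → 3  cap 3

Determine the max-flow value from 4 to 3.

augment #1: 4→0→3 bottleneck 9, total now 9
augment #2: 4→0→8→3 bottleneck 6, total now 15
augment #3: 4→1→9→3 bottleneck 3, total now 18
augment #4: 4→6→8→3 bottleneck 19, total now 37
augment #5: 4→1→6→8→3 bottleneck 2, total now 39
augment #6: 4→2→5→6→8→3 bottleneck 3, total now 42

Maximum flow value: 42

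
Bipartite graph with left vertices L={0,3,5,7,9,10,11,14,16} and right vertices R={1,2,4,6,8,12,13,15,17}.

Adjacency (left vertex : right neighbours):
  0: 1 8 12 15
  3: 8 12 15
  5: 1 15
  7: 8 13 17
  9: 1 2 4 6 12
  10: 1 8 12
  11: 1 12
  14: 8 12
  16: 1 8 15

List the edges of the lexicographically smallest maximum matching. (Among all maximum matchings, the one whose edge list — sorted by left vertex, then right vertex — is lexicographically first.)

|M| = 6 (so the lex-smallest maximum matching has 6 edges)
process left vertices in ascending order; for each, take the smallest-labelled available neighbour that still permits 6 edges overall, or leave it unmatched if none does
lex-smallest matching: {0-1, 3-8, 5-15, 7-13, 9-2, 10-12}

Lex-smallest maximum matching: {(0,1), (3,8), (5,15), (7,13), (9,2), (10,12)}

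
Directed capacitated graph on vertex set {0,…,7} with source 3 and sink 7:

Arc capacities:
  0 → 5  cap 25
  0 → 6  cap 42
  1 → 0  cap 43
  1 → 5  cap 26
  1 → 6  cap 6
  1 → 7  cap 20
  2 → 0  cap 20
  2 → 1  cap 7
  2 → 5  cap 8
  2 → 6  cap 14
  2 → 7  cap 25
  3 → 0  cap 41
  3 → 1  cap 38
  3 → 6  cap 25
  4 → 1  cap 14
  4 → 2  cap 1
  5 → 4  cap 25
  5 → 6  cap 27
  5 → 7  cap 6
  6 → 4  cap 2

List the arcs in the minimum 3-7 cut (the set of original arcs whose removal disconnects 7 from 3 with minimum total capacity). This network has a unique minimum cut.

Min-cut arcs: {(1,7), (4,2), (5,7)} (total capacity 27)

augment #1: 3→1→7 push 20
augment #2: 3→0→5→7 push 6
augment #3: 3→6→4→2→7 push 1
max flow = 27; residual-reachable set from 3 gives S-side
cut edges (S→T): {(1,7), (4,2), (5,7)} total cap 27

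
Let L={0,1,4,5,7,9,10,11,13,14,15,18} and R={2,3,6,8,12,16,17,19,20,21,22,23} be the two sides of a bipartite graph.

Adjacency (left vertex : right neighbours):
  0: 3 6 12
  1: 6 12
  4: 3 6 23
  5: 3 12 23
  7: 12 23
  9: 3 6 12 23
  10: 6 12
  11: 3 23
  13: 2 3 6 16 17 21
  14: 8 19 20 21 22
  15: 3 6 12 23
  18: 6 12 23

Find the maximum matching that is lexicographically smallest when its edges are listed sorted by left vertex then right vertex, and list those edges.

|M| = 6 (so the lex-smallest maximum matching has 6 edges)
process left vertices in ascending order; for each, take the smallest-labelled available neighbour that still permits 6 edges overall, or leave it unmatched if none does
lex-smallest matching: {0-3, 1-6, 4-23, 5-12, 13-2, 14-8}

Lex-smallest maximum matching: {(0,3), (1,6), (4,23), (5,12), (13,2), (14,8)}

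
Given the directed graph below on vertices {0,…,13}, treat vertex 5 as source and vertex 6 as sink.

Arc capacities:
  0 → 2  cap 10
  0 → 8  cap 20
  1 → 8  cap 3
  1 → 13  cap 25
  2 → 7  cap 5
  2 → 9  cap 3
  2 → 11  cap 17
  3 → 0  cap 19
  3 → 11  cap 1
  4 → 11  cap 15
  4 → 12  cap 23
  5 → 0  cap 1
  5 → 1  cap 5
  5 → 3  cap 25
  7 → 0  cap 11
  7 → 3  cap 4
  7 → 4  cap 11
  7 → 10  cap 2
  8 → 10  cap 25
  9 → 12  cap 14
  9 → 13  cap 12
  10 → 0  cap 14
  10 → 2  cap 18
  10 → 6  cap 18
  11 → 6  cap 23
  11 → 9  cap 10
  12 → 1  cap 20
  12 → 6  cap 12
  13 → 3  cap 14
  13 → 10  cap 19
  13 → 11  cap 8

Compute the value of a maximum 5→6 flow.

Maximum flow value: 26

augment #1: 5→3→11→6 bottleneck 1, total now 1
augment #2: 5→0→2→11→6 bottleneck 1, total now 2
augment #3: 5→1→8→10→6 bottleneck 3, total now 5
augment #4: 5→1→13→10→6 bottleneck 2, total now 7
augment #5: 5→3→0→2→11→6 bottleneck 9, total now 16
augment #6: 5→3→0→8→10→6 bottleneck 10, total now 26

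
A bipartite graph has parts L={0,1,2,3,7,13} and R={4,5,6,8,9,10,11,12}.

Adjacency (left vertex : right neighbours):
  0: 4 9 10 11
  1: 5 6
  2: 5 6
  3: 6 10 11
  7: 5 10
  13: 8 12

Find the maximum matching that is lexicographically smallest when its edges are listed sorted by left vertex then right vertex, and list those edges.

Lex-smallest maximum matching: {(0,4), (1,5), (2,6), (3,11), (7,10), (13,8)}

|M| = 6 (so the lex-smallest maximum matching has 6 edges)
process left vertices in ascending order; for each, take the smallest-labelled available neighbour that still permits 6 edges overall, or leave it unmatched if none does
lex-smallest matching: {0-4, 1-5, 2-6, 3-11, 7-10, 13-8}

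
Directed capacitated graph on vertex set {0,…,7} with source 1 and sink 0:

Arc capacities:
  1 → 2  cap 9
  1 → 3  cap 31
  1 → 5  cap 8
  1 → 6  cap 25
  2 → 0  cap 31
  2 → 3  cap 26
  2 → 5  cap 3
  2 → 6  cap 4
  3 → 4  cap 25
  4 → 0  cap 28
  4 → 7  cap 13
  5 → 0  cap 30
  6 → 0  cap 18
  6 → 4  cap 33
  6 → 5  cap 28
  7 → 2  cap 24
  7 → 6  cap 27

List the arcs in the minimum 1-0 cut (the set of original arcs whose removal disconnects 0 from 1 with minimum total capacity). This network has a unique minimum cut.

augment #1: 1→2→0 push 9
augment #2: 1→5→0 push 8
augment #3: 1→6→0 push 18
augment #4: 1→3→4→0 push 25
augment #5: 1→6→4→0 push 3
augment #6: 1→6→5→0 push 4
max flow = 67; residual-reachable set from 1 gives S-side
cut edges (S→T): {(1,2), (1,5), (1,6), (3,4)} total cap 67

Min-cut arcs: {(1,2), (1,5), (1,6), (3,4)} (total capacity 67)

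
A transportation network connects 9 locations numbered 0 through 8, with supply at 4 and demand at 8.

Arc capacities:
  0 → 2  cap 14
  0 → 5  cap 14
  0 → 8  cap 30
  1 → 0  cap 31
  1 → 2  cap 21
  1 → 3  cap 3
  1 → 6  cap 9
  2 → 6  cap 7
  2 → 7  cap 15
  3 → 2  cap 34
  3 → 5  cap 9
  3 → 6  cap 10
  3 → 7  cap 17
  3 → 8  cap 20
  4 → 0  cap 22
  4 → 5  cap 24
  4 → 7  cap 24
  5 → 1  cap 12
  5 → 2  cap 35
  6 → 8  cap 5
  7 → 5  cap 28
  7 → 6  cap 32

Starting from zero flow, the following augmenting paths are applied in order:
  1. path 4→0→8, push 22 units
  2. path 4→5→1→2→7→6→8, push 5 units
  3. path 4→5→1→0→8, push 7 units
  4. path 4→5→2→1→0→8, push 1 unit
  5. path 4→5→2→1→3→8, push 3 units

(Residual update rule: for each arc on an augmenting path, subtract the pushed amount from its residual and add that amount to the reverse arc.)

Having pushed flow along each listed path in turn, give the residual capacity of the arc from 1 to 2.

Residual capacity of (1,2): 20

after path 1 (4→0→8, push 22): res(1,2)=21
after path 2 (4→5→1→2→7→6→8, push 5): res(1,2)=16
after path 3 (4→5→1→0→8, push 7): res(1,2)=16
after path 4 (4→5→2→1→0→8, push 1): res(1,2)=17
after path 5 (4→5→2→1→3→8, push 3): res(1,2)=20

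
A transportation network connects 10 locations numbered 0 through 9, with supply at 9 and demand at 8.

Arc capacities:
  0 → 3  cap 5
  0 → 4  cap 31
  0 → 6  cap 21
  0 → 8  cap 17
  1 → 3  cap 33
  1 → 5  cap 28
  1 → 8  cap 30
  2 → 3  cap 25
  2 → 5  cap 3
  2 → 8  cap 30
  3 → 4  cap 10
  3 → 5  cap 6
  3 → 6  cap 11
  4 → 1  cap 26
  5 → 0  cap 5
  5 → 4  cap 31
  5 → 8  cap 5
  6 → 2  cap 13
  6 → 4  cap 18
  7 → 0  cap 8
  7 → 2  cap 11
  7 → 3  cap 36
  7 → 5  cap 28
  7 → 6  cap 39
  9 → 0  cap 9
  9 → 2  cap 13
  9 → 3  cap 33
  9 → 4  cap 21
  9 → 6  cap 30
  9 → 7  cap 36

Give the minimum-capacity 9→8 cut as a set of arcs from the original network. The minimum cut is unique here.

Min-cut arcs: {(0,8), (2,8), (4,1), (5,8)} (total capacity 78)

augment #1: 9→0→8 push 9
augment #2: 9→2→8 push 13
augment #3: 9→3→5→8 push 5
augment #4: 9→4→1→8 push 21
augment #5: 9→6→2→8 push 13
augment #6: 9→7→0→8 push 8
augment #7: 9→7→2→8 push 4
augment #8: 9→3→4→1→8 push 5
max flow = 78; residual-reachable set from 9 gives S-side
cut edges (S→T): {(0,8), (2,8), (4,1), (5,8)} total cap 78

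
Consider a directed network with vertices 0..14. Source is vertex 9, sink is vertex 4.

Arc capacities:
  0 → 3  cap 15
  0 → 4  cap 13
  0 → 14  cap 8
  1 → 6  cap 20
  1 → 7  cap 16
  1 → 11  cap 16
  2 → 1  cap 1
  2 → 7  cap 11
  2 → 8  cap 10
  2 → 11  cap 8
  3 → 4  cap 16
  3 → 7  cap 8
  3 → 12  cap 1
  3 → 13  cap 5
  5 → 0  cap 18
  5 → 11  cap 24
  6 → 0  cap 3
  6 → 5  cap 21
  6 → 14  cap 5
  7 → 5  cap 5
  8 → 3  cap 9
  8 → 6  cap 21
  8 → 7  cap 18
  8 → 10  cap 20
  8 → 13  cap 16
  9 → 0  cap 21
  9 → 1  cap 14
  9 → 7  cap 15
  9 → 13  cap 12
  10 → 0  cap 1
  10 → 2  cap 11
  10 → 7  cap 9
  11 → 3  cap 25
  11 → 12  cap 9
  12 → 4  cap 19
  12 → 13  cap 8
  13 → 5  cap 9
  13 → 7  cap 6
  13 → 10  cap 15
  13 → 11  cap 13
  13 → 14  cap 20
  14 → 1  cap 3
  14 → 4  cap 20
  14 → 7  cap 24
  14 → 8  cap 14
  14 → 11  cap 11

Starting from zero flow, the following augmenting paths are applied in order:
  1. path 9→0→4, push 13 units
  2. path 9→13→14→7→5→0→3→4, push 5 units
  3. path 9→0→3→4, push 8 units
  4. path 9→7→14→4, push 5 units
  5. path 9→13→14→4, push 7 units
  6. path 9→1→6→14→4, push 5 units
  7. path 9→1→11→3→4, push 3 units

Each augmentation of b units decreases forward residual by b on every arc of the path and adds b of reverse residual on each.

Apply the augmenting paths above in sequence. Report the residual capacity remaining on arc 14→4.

after path 1 (9→0→4, push 13): res(14,4)=20
after path 2 (9→13→14→7→5→0→3→4, push 5): res(14,4)=20
after path 3 (9→0→3→4, push 8): res(14,4)=20
after path 4 (9→7→14→4, push 5): res(14,4)=15
after path 5 (9→13→14→4, push 7): res(14,4)=8
after path 6 (9→1→6→14→4, push 5): res(14,4)=3
after path 7 (9→1→11→3→4, push 3): res(14,4)=3

Residual capacity of (14,4): 3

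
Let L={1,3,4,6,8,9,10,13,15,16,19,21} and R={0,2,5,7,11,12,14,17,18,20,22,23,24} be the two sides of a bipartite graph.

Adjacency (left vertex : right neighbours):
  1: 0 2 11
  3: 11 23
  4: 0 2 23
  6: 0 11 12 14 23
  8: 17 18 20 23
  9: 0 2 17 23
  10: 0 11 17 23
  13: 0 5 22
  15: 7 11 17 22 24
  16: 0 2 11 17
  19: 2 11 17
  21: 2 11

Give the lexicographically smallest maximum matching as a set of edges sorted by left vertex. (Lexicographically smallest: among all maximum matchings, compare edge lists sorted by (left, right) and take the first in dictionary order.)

|M| = 9 (so the lex-smallest maximum matching has 9 edges)
process left vertices in ascending order; for each, take the smallest-labelled available neighbour that still permits 9 edges overall, or leave it unmatched if none does
lex-smallest matching: {1-0, 3-11, 4-2, 6-12, 8-18, 9-17, 10-23, 13-5, 15-7}

Lex-smallest maximum matching: {(1,0), (3,11), (4,2), (6,12), (8,18), (9,17), (10,23), (13,5), (15,7)}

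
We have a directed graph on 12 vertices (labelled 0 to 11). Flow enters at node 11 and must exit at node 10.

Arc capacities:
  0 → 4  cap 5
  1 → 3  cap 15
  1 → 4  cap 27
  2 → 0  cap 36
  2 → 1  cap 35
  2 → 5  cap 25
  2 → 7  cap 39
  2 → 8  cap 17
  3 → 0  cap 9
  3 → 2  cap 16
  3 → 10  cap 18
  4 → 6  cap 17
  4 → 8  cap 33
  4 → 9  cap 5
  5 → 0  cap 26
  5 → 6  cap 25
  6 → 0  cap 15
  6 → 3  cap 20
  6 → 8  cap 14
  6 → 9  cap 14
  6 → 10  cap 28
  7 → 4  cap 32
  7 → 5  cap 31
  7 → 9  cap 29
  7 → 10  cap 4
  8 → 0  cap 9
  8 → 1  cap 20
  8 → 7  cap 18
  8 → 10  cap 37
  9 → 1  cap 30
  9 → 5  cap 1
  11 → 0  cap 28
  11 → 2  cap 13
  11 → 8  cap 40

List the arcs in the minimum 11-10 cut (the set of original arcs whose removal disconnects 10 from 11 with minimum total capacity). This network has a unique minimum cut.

Min-cut arcs: {(0,4), (11,2), (11,8)} (total capacity 58)

augment #1: 11→8→10 push 37
augment #2: 11→2→7→10 push 4
augment #3: 11→0→4→6→10 push 5
augment #4: 11→2→1→3→10 push 9
augment #5: 11→8→1→3→10 push 3
max flow = 58; residual-reachable set from 11 gives S-side
cut edges (S→T): {(0,4), (11,2), (11,8)} total cap 58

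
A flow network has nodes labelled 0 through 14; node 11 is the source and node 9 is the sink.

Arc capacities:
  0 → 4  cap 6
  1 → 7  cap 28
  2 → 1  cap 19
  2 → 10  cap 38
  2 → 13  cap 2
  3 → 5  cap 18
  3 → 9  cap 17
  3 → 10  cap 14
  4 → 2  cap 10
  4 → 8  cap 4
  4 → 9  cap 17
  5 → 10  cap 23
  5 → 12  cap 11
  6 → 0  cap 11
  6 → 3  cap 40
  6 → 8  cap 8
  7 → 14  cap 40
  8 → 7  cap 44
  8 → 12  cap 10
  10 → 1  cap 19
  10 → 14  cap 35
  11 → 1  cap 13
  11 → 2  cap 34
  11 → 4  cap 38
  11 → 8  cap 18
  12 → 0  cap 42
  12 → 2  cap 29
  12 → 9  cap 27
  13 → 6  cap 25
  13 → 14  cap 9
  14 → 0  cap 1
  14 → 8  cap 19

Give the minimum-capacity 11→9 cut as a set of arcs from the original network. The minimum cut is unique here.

augment #1: 11→4→9 push 17
augment #2: 11→8→12→9 push 10
augment #3: 11→2→13→6→3→9 push 2
max flow = 29; residual-reachable set from 11 gives S-side
cut edges (S→T): {(2,13), (4,9), (8,12)} total cap 29

Min-cut arcs: {(2,13), (4,9), (8,12)} (total capacity 29)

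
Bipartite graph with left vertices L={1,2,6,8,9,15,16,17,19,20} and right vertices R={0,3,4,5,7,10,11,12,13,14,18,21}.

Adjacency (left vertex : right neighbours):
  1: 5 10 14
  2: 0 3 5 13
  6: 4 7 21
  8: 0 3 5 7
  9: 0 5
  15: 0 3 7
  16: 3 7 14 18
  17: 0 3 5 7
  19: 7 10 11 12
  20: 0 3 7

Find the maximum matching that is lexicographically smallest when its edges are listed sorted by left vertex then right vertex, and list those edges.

|M| = 9 (so the lex-smallest maximum matching has 9 edges)
process left vertices in ascending order; for each, take the smallest-labelled available neighbour that still permits 9 edges overall, or leave it unmatched if none does
lex-smallest matching: {1-10, 2-13, 6-4, 8-0, 9-5, 15-3, 16-14, 17-7, 19-11}

Lex-smallest maximum matching: {(1,10), (2,13), (6,4), (8,0), (9,5), (15,3), (16,14), (17,7), (19,11)}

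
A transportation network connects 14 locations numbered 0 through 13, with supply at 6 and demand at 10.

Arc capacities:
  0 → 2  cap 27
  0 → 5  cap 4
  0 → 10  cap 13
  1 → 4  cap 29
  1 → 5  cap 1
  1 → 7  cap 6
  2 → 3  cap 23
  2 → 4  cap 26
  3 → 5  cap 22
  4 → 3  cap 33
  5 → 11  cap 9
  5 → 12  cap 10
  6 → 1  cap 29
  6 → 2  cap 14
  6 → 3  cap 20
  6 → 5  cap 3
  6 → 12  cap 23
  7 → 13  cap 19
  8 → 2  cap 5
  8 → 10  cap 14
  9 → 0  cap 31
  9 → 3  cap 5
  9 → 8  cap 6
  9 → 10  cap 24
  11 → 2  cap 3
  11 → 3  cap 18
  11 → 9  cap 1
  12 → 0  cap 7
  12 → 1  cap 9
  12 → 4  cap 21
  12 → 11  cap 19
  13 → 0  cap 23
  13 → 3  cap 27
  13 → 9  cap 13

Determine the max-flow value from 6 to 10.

augment #1: 6→12→0→10 bottleneck 7, total now 7
augment #2: 6→5→11→9→10 bottleneck 1, total now 8
augment #3: 6→1→7→13→0→10 bottleneck 6, total now 14

Maximum flow value: 14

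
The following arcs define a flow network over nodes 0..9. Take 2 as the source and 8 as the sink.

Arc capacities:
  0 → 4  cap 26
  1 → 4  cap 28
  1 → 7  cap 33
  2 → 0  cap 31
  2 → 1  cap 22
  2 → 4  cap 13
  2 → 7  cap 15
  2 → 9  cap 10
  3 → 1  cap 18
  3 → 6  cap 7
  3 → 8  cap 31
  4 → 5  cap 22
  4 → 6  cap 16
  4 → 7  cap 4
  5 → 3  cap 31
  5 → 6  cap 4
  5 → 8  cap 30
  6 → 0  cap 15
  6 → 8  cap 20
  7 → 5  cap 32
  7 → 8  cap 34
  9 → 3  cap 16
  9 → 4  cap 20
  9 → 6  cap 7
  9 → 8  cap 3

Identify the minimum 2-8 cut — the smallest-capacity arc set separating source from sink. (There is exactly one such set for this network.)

Min-cut arcs: {(0,4), (2,1), (2,4), (2,7), (2,9)} (total capacity 86)

augment #1: 2→7→8 push 15
augment #2: 2→9→8 push 3
augment #3: 2→1→7→8 push 19
augment #4: 2→4→5→8 push 13
augment #5: 2→9→3→8 push 7
augment #6: 2→0→4→5→8 push 9
augment #7: 2→0→4→6→8 push 16
augment #8: 2→1→7→5→8 push 3
augment #9: 2→0→4→7→5→8 push 1
max flow = 86; residual-reachable set from 2 gives S-side
cut edges (S→T): {(0,4), (2,1), (2,4), (2,7), (2,9)} total cap 86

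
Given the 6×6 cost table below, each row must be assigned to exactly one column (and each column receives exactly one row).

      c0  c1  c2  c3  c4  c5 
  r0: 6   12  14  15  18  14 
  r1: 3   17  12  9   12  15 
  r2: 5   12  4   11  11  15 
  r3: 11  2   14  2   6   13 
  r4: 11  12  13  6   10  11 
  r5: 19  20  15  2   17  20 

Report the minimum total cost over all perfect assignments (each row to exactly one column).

Minimum assignment cost: 35

optimal assignment: row0→col5 (cost 14), row1→col0 (cost 3), row2→col2 (cost 4), row3→col1 (cost 2), row4→col4 (cost 10), row5→col3 (cost 2)
total = 14 + 3 + 4 + 2 + 10 + 2 = 35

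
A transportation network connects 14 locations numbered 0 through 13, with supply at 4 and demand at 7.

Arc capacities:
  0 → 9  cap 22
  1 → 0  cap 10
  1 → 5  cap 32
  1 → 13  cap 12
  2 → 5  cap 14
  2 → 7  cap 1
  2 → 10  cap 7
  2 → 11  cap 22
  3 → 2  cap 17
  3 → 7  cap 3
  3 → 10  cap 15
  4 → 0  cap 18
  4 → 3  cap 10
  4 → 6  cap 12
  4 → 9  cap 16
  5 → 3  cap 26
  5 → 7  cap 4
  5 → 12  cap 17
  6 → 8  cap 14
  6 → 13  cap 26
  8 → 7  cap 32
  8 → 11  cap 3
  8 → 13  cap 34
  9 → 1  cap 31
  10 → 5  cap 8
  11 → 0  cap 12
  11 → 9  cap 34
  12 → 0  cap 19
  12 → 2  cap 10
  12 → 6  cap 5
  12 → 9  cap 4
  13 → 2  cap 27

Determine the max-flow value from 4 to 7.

Maximum flow value: 22

augment #1: 4→3→7 bottleneck 3, total now 3
augment #2: 4→3→2→7 bottleneck 1, total now 4
augment #3: 4→6→8→7 bottleneck 12, total now 16
augment #4: 4→3→2→5→7 bottleneck 4, total now 20
augment #5: 4→3→2→5→12→6→8→7 bottleneck 2, total now 22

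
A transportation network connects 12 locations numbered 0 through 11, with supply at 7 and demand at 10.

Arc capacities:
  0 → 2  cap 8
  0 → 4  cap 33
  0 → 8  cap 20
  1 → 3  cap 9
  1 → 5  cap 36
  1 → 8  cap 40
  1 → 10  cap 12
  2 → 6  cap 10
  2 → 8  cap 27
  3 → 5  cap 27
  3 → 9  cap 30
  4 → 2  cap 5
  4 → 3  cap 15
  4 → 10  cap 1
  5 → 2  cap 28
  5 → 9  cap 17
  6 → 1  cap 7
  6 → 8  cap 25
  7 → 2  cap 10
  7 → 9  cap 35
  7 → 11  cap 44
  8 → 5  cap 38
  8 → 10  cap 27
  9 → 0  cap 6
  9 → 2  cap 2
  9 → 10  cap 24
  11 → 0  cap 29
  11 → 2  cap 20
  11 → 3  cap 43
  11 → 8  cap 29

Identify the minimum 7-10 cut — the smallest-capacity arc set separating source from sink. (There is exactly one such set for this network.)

augment #1: 7→9→10 push 24
augment #2: 7→2→8→10 push 10
augment #3: 7→11→8→10 push 17
augment #4: 7→9→0→4→10 push 1
augment #5: 7→9→2→6→1→10 push 2
augment #6: 7→11→2→6→1→10 push 5
max flow = 59; residual-reachable set from 7 gives S-side
cut edges (S→T): {(4,10), (6,1), (8,10), (9,10)} total cap 59

Min-cut arcs: {(4,10), (6,1), (8,10), (9,10)} (total capacity 59)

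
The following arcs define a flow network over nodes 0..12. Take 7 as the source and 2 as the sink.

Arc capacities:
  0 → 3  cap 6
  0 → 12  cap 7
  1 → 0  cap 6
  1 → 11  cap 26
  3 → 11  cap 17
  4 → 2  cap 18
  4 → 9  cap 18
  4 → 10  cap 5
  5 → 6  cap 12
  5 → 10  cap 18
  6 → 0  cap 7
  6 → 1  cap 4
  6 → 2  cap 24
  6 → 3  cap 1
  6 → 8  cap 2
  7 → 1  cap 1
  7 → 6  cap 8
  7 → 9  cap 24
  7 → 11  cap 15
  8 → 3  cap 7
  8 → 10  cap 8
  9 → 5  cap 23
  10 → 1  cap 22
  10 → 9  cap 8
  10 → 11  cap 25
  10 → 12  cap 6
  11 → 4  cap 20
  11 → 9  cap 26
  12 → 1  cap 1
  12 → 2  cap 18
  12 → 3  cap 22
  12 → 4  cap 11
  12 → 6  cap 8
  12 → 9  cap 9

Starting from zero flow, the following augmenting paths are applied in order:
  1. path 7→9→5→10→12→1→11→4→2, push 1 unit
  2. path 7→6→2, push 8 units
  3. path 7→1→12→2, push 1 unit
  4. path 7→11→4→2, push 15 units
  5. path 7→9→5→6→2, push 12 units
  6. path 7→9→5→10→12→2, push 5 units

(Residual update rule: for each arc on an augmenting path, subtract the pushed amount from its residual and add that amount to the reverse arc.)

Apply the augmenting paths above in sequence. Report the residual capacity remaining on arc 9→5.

Residual capacity of (9,5): 5

after path 1 (7→9→5→10→12→1→11→4→2, push 1): res(9,5)=22
after path 2 (7→6→2, push 8): res(9,5)=22
after path 3 (7→1→12→2, push 1): res(9,5)=22
after path 4 (7→11→4→2, push 15): res(9,5)=22
after path 5 (7→9→5→6→2, push 12): res(9,5)=10
after path 6 (7→9→5→10→12→2, push 5): res(9,5)=5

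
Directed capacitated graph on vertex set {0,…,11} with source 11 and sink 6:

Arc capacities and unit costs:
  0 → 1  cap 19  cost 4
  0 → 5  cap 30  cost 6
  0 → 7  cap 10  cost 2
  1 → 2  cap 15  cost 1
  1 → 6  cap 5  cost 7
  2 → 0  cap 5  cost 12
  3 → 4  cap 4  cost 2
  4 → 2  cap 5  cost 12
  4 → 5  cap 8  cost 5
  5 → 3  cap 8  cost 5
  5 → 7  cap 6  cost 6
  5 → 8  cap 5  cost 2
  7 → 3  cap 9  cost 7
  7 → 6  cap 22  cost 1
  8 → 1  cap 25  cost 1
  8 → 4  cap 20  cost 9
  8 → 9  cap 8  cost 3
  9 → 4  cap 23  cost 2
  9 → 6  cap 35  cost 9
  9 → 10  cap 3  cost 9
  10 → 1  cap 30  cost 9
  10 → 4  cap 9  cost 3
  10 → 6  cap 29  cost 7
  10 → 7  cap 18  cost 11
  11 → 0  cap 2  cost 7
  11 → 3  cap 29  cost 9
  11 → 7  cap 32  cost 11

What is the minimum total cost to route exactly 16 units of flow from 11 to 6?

shortest-cost path #1: 11→0→7→6 push 2 @ unit cost 10 (adds 20)
shortest-cost path #2: 11→7→6 push 14 @ unit cost 12 (adds 168)
total cost = 188

Minimum cost for 16 units: 188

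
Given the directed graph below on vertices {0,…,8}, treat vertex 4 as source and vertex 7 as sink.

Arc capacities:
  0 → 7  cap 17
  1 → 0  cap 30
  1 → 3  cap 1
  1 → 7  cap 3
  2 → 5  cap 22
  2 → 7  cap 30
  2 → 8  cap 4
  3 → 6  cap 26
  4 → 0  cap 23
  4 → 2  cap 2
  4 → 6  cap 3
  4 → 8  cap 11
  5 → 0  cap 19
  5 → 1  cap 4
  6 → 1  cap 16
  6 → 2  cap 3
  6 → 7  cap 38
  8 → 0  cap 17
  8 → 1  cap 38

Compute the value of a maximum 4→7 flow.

augment #1: 4→0→7 bottleneck 17, total now 17
augment #2: 4→2→7 bottleneck 2, total now 19
augment #3: 4→6→7 bottleneck 3, total now 22
augment #4: 4→8→1→7 bottleneck 3, total now 25
augment #5: 4→8→1→3→6→7 bottleneck 1, total now 26

Maximum flow value: 26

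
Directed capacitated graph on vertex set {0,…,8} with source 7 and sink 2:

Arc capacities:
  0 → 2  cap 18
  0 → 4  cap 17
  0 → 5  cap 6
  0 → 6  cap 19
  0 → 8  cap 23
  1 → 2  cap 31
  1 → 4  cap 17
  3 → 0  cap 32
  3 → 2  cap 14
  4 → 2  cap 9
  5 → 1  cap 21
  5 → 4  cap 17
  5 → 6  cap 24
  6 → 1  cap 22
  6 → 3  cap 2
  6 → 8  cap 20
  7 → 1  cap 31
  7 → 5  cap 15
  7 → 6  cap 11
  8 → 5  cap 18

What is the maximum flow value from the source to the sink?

Maximum flow value: 42

augment #1: 7→1→2 bottleneck 31, total now 31
augment #2: 7→5→4→2 bottleneck 9, total now 40
augment #3: 7→6→3→2 bottleneck 2, total now 42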